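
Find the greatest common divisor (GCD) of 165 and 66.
33

Using the Euclidean algorithm:
165 = 2 × 66 + 33
66 = 2 × 33 + 0

GCD(165, 66) = 33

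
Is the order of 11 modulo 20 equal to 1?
No, the actual order is 2, not 1.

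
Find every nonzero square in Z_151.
QRs mod 151: {1, 2, 4, 5, 8, 9, 10, 11, 16, 17, 18, 19, 20, 21, 22, 25, 29, 31, 32, 34, 36, 37, 38, 39, 40, 42, 43, 44, 45, 47, 49, 50, 55, 58, 59, 62, 64, 68, 69, 72, 74, 76, 78, 80, 81, 84, 85, 86, 88, 90, 91, 94, 95, 97, 98, 99, 100, 103, 105, 110, 116, 118, 121, 123, 124, 125, 127, 128, 136, 137, 138, 139, 144, 145, 148}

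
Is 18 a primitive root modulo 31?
No

To verify, check if 18^(30/q) ≢ 1 (mod 31) for each prime divisor q of 30
Divisors of 30 = 30: [1, 2, 3, 5, 6, 10, 15, 30]
  18^(30/2) = 18^15 ≡ 1 (mod 31)
  18^(30/3) = 18^10 ≡ 5 (mod 31)
  18^(30/5) = 18^6 ≡ 16 (mod 31)
Conclusion: 18 is not a primitive root modulo 31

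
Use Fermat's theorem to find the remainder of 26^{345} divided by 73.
52

By Fermat's Little Theorem, a^(p-1) ≡ 1 (mod p) for prime p and gcd(a, p) = 1
Here p = 73, so 26^72 ≡ 1 (mod 73)
We can reduce the exponent: 345 mod 72 = 57
So 26^345 ≡ 26^57 (mod 73)
Computing: 26^57 mod 73 = 52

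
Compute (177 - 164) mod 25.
13

(177 - 164) = 13
13 mod 25 = 13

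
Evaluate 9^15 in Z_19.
Using repeated squaring. 15 = 8 + 4 + 2 + 1 (binary 1111). Repeated squaring mod 19: 9^1 ≡ 9; 9^2 ≡ 9² = 81 ≡ 5; 9^4 ≡ 5² = 25 ≡ 6; 9^8 ≡ 6² = 36 ≡ 17. Multiply: 9^15 = 9^8 × 9^4 × 9^2 × 9^1 ≡ 17 × 6 × 5 × 9 (mod 19): 17 × 6 = 102 ≡ 7; 7 × 5 = 35 ≡ 16; 16 × 9 = 144 ≡ 11. So 9^15 ≡ 11 (mod 19).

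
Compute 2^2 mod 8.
2 = 2 (binary 10). Repeated squaring mod 8: 2^1 ≡ 2; 2^2 ≡ 2² = 4 ≡ 4. So 2^2 ≡ 4 (mod 8).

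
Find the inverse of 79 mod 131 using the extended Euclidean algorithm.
Extended GCD: 79(-63) + 131(38) = 1. So 79^(-1) ≡ 68 ≡ 68 (mod 131). Verify: 79 × 68 = 5372 ≡ 1 (mod 131)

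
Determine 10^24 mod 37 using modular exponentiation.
Using repeated squaring. 24 = 16 + 8 (binary 11000). Repeated squaring mod 37: 10^1 ≡ 10; 10^2 ≡ 10² = 100 ≡ 26; 10^4 ≡ 26² = 676 ≡ 10; 10^8 ≡ 10² = 100 ≡ 26; 10^16 ≡ 26² = 676 ≡ 10. Multiply: 10^24 = 10^16 × 10^8 ≡ 10 × 26 (mod 37): 10 × 26 = 260 ≡ 1. So 10^24 ≡ 1 (mod 37).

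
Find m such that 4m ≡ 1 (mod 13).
4^(-1) ≡ 10 (mod 13). Verification: 4 × 10 = 40 ≡ 1 (mod 13)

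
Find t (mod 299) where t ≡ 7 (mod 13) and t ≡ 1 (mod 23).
M = 13 × 23 = 299. M₁ = 23, y₁ ≡ 4 (mod 13). M₂ = 13, y₂ ≡ 16 (mod 23). t = 7×23×4 + 1×13×16 ≡ 254 (mod 299)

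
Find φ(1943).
1848

Prime factorization: 1943 = 29 × 67
Using the formula φ(n) = n × Π(1 - 1/p) for each prime factor p:
φ(1943) = 1943 × (1 - 1/29) × (1 - 1/67)
φ(1943) = 1848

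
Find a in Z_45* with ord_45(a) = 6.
4 has order 6 mod 45 since 4^{6} ≡ 1 (mod 45) and no smaller power works.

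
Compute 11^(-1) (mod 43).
11^(-1) ≡ 4 (mod 43). Verification: 11 × 4 = 44 ≡ 1 (mod 43)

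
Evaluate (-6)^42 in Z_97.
Using repeated squaring. (-6) ≡ 91 (mod 97). 42 = 32 + 8 + 2 (binary 101010). Repeated squaring mod 97: 91^1 ≡ 91; 91^2 ≡ 91² = 8281 ≡ 36; 91^4 ≡ 36² = 1296 ≡ 35; 91^8 ≡ 35² = 1225 ≡ 61; 91^16 ≡ 61² = 3721 ≡ 35; 91^32 ≡ 35² = 1225 ≡ 61. Multiply: (-6)^42 ≡ 91^32 × 91^8 × 91^2 ≡ 61 × 61 × 36 (mod 97): 61 × 61 = 3721 ≡ 35; 35 × 36 = 1260 ≡ 96. So (-6)^42 ≡ 96 (mod 97).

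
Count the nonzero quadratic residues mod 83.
For prime 83, there are (p-1)/2 = (83-1)/2 = 41 quadratic residues (excluding 0).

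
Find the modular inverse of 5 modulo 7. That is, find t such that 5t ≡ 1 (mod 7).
3

Using Extended Euclidean Algorithm:
gcd(5, 7) = 1
Bezout coefficients: 5 × 3 + 7 × -2 = 1
So 5 × 3 ≡ 1 (mod 7)
The inverse is 3 mod 7 = 3
Verification: 5 × 3 = 15 = 2 × 7 + 1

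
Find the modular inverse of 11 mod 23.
11^(-1) ≡ 21 (mod 23). Verification: 11 × 21 = 231 ≡ 1 (mod 23)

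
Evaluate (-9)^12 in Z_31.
Using repeated squaring. (-9) ≡ 22 (mod 31). 12 = 8 + 4 (binary 1100). Repeated squaring mod 31: 22^1 ≡ 22; 22^2 ≡ 22² = 484 ≡ 19; 22^4 ≡ 19² = 361 ≡ 20; 22^8 ≡ 20² = 400 ≡ 28. Multiply: (-9)^12 ≡ 22^8 × 22^4 ≡ 28 × 20 (mod 31): 28 × 20 = 560 ≡ 2. So (-9)^12 ≡ 2 (mod 31).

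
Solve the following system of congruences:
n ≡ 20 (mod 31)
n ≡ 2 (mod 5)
82

Using the Chinese Remainder Theorem:
M = product of moduli = 155
For equation 1: M_1 = 5, 5 ≡ 5 (mod 31), inverse of 5 mod 31 is 25 (check: 5 × 25 = 125 ≡ 1 (mod 31))
For equation 2: M_2 = 31, 31 ≡ 1 (mod 5), inverse of 31 mod 5 is 1 (check: 1 × 1 = 1 ≡ 1 (mod 5))
Combine: n ≡ Σ r_i×M_i×(M_i⁻¹ mod m_i) = 20×5×25 + 2×31×1 = 2500 + 62 = 2562
2562 mod 155 = 82
n ≡ 82 (mod 155)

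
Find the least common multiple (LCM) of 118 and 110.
6490

First find GCD(118, 110) using the Euclidean algorithm:
118 = 1 × 110 + 8
110 = 13 × 8 + 6
8 = 1 × 6 + 2
6 = 3 × 2 + 0
GCD(118, 110) = 2

LCM formula: LCM(a, b) = (a × b) / GCD(a, b)
LCM(118, 110) = (118 × 110) / 2
LCM(118, 110) = 12980 / 2
LCM(118, 110) = 6490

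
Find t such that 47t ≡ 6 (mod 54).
30

Since gcd(47, 54) = 1 divides 6, a solution exists.
Multiply both sides by the inverse of 47 mod 54:
  47^(-1) mod 54 = 23
  x ≡ 23 × 6 ≡ 138 ≡ 30 (mod 54)
Verification: 47 × 30 = 1410 = 26 × 54 + 6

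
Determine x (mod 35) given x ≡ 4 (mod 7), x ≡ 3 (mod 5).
18

Using the Chinese Remainder Theorem:
M = product of moduli = 35
For equation 1: M_1 = 5, 5 ≡ 5 (mod 7), inverse of 5 mod 7 is 3 (check: 5 × 3 = 15 ≡ 1 (mod 7))
For equation 2: M_2 = 7, 7 ≡ 2 (mod 5), inverse of 7 mod 5 is 3 (check: 2 × 3 = 6 ≡ 1 (mod 5))
Combine: x ≡ Σ r_i×M_i×(M_i⁻¹ mod m_i) = 4×5×3 + 3×7×3 = 60 + 63 = 123
123 mod 35 = 18
x ≡ 18 (mod 35)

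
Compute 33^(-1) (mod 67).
65

Using Extended Euclidean Algorithm:
gcd(33, 67) = 1
Bezout coefficients: 33 × -2 + 67 × 1 = 1
So 33 × -2 ≡ 1 (mod 67)
The inverse is -2 mod 67 = 65
Verification: 33 × 65 = 2145 = 32 × 67 + 1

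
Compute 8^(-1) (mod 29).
11

Using Extended Euclidean Algorithm:
gcd(8, 29) = 1
Bezout coefficients: 8 × 11 + 29 × -3 = 1
So 8 × 11 ≡ 1 (mod 29)
The inverse is 11 mod 29 = 11
Verification: 8 × 11 = 88 = 3 × 29 + 1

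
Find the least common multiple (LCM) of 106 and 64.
3392

First find GCD(106, 64) using the Euclidean algorithm:
106 = 1 × 64 + 42
64 = 1 × 42 + 22
42 = 1 × 22 + 20
22 = 1 × 20 + 2
20 = 10 × 2 + 0
GCD(106, 64) = 2

LCM formula: LCM(a, b) = (a × b) / GCD(a, b)
LCM(106, 64) = (106 × 64) / 2
LCM(106, 64) = 6784 / 2
LCM(106, 64) = 3392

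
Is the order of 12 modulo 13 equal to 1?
No, the actual order is 2, not 1.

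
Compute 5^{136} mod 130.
105

Using successive squaring:
Binary expansion of 136: 10001000
Powers of 5 mod 130 (each is the square of the previous):
  5^1 ≡ 5 (mod 130)
  5^2 ≡ 5² = 25 ≡ 25 (mod 130)
  5^4 ≡ 25² = 625 ≡ 105 (mod 130)
  5^8 ≡ 105² = 11025 ≡ 105 (mod 130)
  5^16 ≡ 105² = 11025 ≡ 105 (mod 130)
  5^32 ≡ 105² = 11025 ≡ 105 (mod 130)
  5^64 ≡ 105² = 11025 ≡ 105 (mod 130)
  5^128 ≡ 105² = 11025 ≡ 105 (mod 130)
136 = 128 + 8, so 5^136 = 5^128 × 5^8 ≡ 105 × 105 (mod 130)
Multiplying step by step:
  105 × 105 = 11025 ≡ 105 (mod 130)
Result: 5^136 ≡ 105 (mod 130)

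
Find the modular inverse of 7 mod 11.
7^(-1) ≡ 8 (mod 11). Verification: 7 × 8 = 56 ≡ 1 (mod 11)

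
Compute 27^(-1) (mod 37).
27^(-1) ≡ 11 (mod 37). Verification: 27 × 11 = 297 ≡ 1 (mod 37)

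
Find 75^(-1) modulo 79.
59

Using Extended Euclidean Algorithm:
gcd(75, 79) = 1
Bezout coefficients: 75 × -20 + 79 × 19 = 1
So 75 × -20 ≡ 1 (mod 79)
The inverse is -20 mod 79 = 59
Verification: 75 × 59 = 4425 = 56 × 79 + 1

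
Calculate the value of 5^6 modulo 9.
6 = 4 + 2 (binary 110). Repeated squaring mod 9: 5^1 ≡ 5; 5^2 ≡ 5² = 25 ≡ 7; 5^4 ≡ 7² = 49 ≡ 4. Multiply: 5^6 = 5^4 × 5^2 ≡ 4 × 7 (mod 9): 4 × 7 = 28 ≡ 1. So 5^6 ≡ 1 (mod 9).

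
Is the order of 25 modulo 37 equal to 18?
Yes, ord_37(25) = 18.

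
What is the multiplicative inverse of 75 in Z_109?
16

Using Extended Euclidean Algorithm:
gcd(75, 109) = 1
Bezout coefficients: 75 × 16 + 109 × -11 = 1
So 75 × 16 ≡ 1 (mod 109)
The inverse is 16 mod 109 = 16
Verification: 75 × 16 = 1200 = 11 × 109 + 1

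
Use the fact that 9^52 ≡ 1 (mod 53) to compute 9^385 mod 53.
By Fermat: 9^{52} ≡ 1 (mod 53). 385 ≡ 21 (mod 52). So 9^{385} ≡ 9^{21} ≡ 38 (mod 53)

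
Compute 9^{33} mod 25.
4

Using successive squaring:
Binary expansion of 33: 100001
Powers of 9 mod 25 (each is the square of the previous):
  9^1 ≡ 9 (mod 25)
  9^2 ≡ 9² = 81 ≡ 6 (mod 25)
  9^4 ≡ 6² = 36 ≡ 11 (mod 25)
  9^8 ≡ 11² = 121 ≡ 21 (mod 25)
  9^16 ≡ 21² = 441 ≡ 16 (mod 25)
  9^32 ≡ 16² = 256 ≡ 6 (mod 25)
33 = 32 + 1, so 9^33 = 9^32 × 9^1 ≡ 6 × 9 (mod 25)
Multiplying step by step:
  6 × 9 = 54 ≡ 4 (mod 25)
Result: 9^33 ≡ 4 (mod 25)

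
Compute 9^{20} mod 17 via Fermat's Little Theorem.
16

By Fermat's Little Theorem, a^(p-1) ≡ 1 (mod p) for prime p and gcd(a, p) = 1
Here p = 17, so 9^16 ≡ 1 (mod 17)
We can reduce the exponent: 20 mod 16 = 4
So 9^20 ≡ 9^4 (mod 17)
Computing: 9^4 mod 17 = 16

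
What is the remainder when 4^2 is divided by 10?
2 = 2 (binary 10). Repeated squaring mod 10: 4^1 ≡ 4; 4^2 ≡ 4² = 16 ≡ 6. So 4^2 ≡ 6 (mod 10).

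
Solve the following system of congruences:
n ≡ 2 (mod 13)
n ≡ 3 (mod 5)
28

Using the Chinese Remainder Theorem:
M = product of moduli = 65
For equation 1: M_1 = 5, 5 ≡ 5 (mod 13), inverse of 5 mod 13 is 8 (check: 5 × 8 = 40 ≡ 1 (mod 13))
For equation 2: M_2 = 13, 13 ≡ 3 (mod 5), inverse of 13 mod 5 is 2 (check: 3 × 2 = 6 ≡ 1 (mod 5))
Combine: n ≡ Σ r_i×M_i×(M_i⁻¹ mod m_i) = 2×5×8 + 3×13×2 = 80 + 78 = 158
158 mod 65 = 28
n ≡ 28 (mod 65)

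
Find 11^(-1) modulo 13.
6

Using Extended Euclidean Algorithm:
gcd(11, 13) = 1
Bezout coefficients: 11 × 6 + 13 × -5 = 1
So 11 × 6 ≡ 1 (mod 13)
The inverse is 6 mod 13 = 6
Verification: 11 × 6 = 66 = 5 × 13 + 1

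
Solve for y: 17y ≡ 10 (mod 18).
8

Since gcd(17, 18) = 1 divides 10, a solution exists.
Multiply both sides by the inverse of 17 mod 18:
  17^(-1) mod 18 = 17
  x ≡ 17 × 10 ≡ 170 ≡ 8 (mod 18)
Verification: 17 × 8 = 136 = 7 × 18 + 10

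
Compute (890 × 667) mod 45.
35

(890 × 667) = 593630
593630 mod 45 = 35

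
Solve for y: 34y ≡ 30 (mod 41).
25

Since gcd(34, 41) = 1 divides 30, a solution exists.
Multiply both sides by the inverse of 34 mod 41:
  34^(-1) mod 41 = 35
  x ≡ 35 × 30 ≡ 1050 ≡ 25 (mod 41)
Verification: 34 × 25 = 850 = 20 × 41 + 30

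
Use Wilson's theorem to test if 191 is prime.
(190)! mod 191 = 190. Since 190 ≡ -1 (mod 191), 191 is prime.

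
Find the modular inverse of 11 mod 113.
11^(-1) ≡ 72 (mod 113). Verification: 11 × 72 = 792 ≡ 1 (mod 113)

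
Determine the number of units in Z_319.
280

Prime factorization: 319 = 11 × 29
Using the formula φ(n) = n × Π(1 - 1/p) for each prime factor p:
φ(319) = 319 × (1 - 1/11) × (1 - 1/29)
φ(319) = 280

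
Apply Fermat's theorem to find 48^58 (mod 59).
By Fermat's Little Theorem, 48^{58} ≡ 1 (mod 59) since 59 is prime and gcd(48, 59) = 1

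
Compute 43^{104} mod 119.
1

Using successive squaring:
Binary expansion of 104: 1101000
Powers of 43 mod 119 (each is the square of the previous):
  43^1 ≡ 43 (mod 119)
  43^2 ≡ 43² = 1849 ≡ 64 (mod 119)
  43^4 ≡ 64² = 4096 ≡ 50 (mod 119)
  43^8 ≡ 50² = 2500 ≡ 1 (mod 119)
  43^16 ≡ 1² = 1 ≡ 1 (mod 119)
  43^32 ≡ 1² = 1 ≡ 1 (mod 119)
  43^64 ≡ 1² = 1 ≡ 1 (mod 119)
104 = 64 + 32 + 8, so 43^104 = 43^64 × 43^32 × 43^8 ≡ 1 × 1 × 1 (mod 119)
Multiplying step by step:
  1 × 1 = 1 ≡ 1 (mod 119)
  1 × 1 = 1 ≡ 1 (mod 119)
Result: 43^104 ≡ 1 (mod 119)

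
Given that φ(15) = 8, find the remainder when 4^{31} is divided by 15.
By Euler: 4^{8} ≡ 1 (mod 15) since gcd(4, 15) = 1. 31 = 3×8 + 7. So 4^{31} ≡ 4^{7} ≡ 4 (mod 15)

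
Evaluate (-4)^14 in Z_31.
Using repeated squaring. (-4) ≡ 27 (mod 31). 14 = 8 + 4 + 2 (binary 1110). Repeated squaring mod 31: 27^1 ≡ 27; 27^2 ≡ 27² = 729 ≡ 16; 27^4 ≡ 16² = 256 ≡ 8; 27^8 ≡ 8² = 64 ≡ 2. Multiply: (-4)^14 ≡ 27^8 × 27^4 × 27^2 ≡ 2 × 8 × 16 (mod 31): 2 × 8 = 16 ≡ 16; 16 × 16 = 256 ≡ 8. So (-4)^14 ≡ 8 (mod 31).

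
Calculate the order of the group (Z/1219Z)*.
1144

Prime factorization: 1219 = 23 × 53
Using the formula φ(n) = n × Π(1 - 1/p) for each prime factor p:
φ(1219) = 1219 × (1 - 1/23) × (1 - 1/53)
φ(1219) = 1144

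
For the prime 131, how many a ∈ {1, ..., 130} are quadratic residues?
For prime 131, there are (p-1)/2 = (131-1)/2 = 65 quadratic residues (excluding 0).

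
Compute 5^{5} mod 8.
5

Using successive squaring:
Binary expansion of 5: 101
Powers of 5 mod 8 (each is the square of the previous):
  5^1 ≡ 5 (mod 8)
  5^2 ≡ 5² = 25 ≡ 1 (mod 8)
  5^4 ≡ 1² = 1 ≡ 1 (mod 8)
5 = 4 + 1, so 5^5 = 5^4 × 5^1 ≡ 1 × 5 (mod 8)
Multiplying step by step:
  1 × 5 = 5 ≡ 5 (mod 8)
Result: 5^5 ≡ 5 (mod 8)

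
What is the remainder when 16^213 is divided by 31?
Using Fermat: 16^{30} ≡ 1 (mod 31). 213 ≡ 3 (mod 30). So 16^{213} ≡ 16^{3} ≡ 4 (mod 31)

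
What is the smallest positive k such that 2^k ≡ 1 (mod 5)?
Powers of 2 mod 5: 2^1≡2, 2^2≡4, 2^3≡3, 2^4≡1. Order = 4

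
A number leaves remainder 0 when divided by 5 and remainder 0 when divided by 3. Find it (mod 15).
M = 5 × 3 = 15. M₁ = 3, y₁ ≡ 2 (mod 5). M₂ = 5, y₂ ≡ 2 (mod 3). k = 0×3×2 + 0×5×2 ≡ 0 (mod 15)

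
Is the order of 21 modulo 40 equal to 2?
Yes, ord_40(21) = 2.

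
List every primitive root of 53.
Primitive roots mod 53: {2, 3, 5, 8, 12, 14, 18, 19, 20, 21, 22, 26, 27, 31, 32, 33, 34, 35, 39, 41, 45, 48, 50, 51}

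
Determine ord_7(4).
Powers of 4 mod 7: 4^1≡4, 4^2≡2, 4^3≡1. Order = 3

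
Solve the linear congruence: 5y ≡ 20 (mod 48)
4

Since gcd(5, 48) = 1 divides 20, a solution exists.
Multiply both sides by the inverse of 5 mod 48:
  5^(-1) mod 48 = 29
  x ≡ 29 × 20 ≡ 580 ≡ 4 (mod 48)
Verification: 5 × 4 = 20 = 0 × 48 + 20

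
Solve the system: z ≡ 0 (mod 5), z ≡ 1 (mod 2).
M = 5 × 2 = 10. M₁ = 2, y₁ ≡ 3 (mod 5). M₂ = 5, y₂ ≡ 1 (mod 2). z = 0×2×3 + 1×5×1 ≡ 5 (mod 10)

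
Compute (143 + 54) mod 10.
7

(143 + 54) = 197
197 mod 10 = 7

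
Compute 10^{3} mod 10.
0

Using successive squaring:
Binary expansion of 3: 11
Powers of 10 mod 10 (each is the square of the previous):
  10^1 ≡ 0 (mod 10)
  10^2 ≡ 0² = 0 ≡ 0 (mod 10)
3 = 2 + 1, so 10^3 = 10^2 × 10^1 ≡ 0 × 0 (mod 10)
Multiplying step by step:
  0 × 0 = 0 ≡ 0 (mod 10)
Result: 10^3 ≡ 0 (mod 10)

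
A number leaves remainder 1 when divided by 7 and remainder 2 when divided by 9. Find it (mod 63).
M = 7 × 9 = 63. M₁ = 9, y₁ ≡ 4 (mod 7). M₂ = 7, y₂ ≡ 4 (mod 9). x = 1×9×4 + 2×7×4 ≡ 29 (mod 63)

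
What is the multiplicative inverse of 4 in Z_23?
6

Using Extended Euclidean Algorithm:
gcd(4, 23) = 1
Bezout coefficients: 4 × 6 + 23 × -1 = 1
So 4 × 6 ≡ 1 (mod 23)
The inverse is 6 mod 23 = 6
Verification: 4 × 6 = 24 = 1 × 23 + 1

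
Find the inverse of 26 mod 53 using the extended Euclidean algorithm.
Extended GCD: 26(-2) + 53(1) = 1. So 26^(-1) ≡ 51 ≡ 51 (mod 53). Verify: 26 × 51 = 1326 ≡ 1 (mod 53)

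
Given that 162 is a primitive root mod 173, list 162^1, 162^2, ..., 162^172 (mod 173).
g^1, g^2, ..., g^{172} mod 173: {162, 121, 53, 109, 12, 41, 68, 117, 97, 144, 146, 124, 20, 126, 171, 22, 104, 67, 128, 149, 91, 37, 112, 152, 58, 54, 98, 133, 94, 4, 129, 138, 39, 90, 48, 164, 99, 122, 42, 57, 65, 150, 80, 158, 165, 88, 70, 95, 166, 77, 18, 148, 102, 89, 59, 43, 46, 13, 30, 16, 170, 33, 156, 14, 19, 137, 50, 142, 168, 55, 87, 81, 147, 113, 141, 6, 107, 34, 145, 135, 72, 73, 62, 10, 63, 172, 11, 52, 120, 64, 161, 132, 105, 56, 76, 29, 27, 49, 153, 47, 2, 151, 69, 106, 45, 24, 82, 136, 61, 21, 115, 119, 75, 40, 79, 169, 44, 35, 134, 83, 125, 9, 74, 51, 131, 116, 108, 23, 93, 15, 8, 85, 103, 78, 7, 96, 155, 25, 71, 84, 114, 130, 127, 160, 143, 157, 3, 140, 17, 159, 154, 36, 123, 31, 5, 118, 86, 92, 26, 60, 32, 167, 66, 139, 28, 38, 101, 100, 111, 163, 110, 1}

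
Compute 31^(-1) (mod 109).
102

Using Extended Euclidean Algorithm:
gcd(31, 109) = 1
Bezout coefficients: 31 × -7 + 109 × 2 = 1
So 31 × -7 ≡ 1 (mod 109)
The inverse is -7 mod 109 = 102
Verification: 31 × 102 = 3162 = 29 × 109 + 1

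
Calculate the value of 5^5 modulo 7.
5 = 4 + 1 (binary 101). Repeated squaring mod 7: 5^1 ≡ 5; 5^2 ≡ 5² = 25 ≡ 4; 5^4 ≡ 4² = 16 ≡ 2. Multiply: 5^5 = 5^4 × 5^1 ≡ 2 × 5 (mod 7): 2 × 5 = 10 ≡ 3. So 5^5 ≡ 3 (mod 7).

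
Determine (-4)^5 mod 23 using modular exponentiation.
(-4) ≡ 19 (mod 23). 5 = 4 + 1 (binary 101). Repeated squaring mod 23: 19^1 ≡ 19; 19^2 ≡ 19² = 361 ≡ 16; 19^4 ≡ 16² = 256 ≡ 3. Multiply: (-4)^5 ≡ 19^4 × 19^1 ≡ 3 × 19 (mod 23): 3 × 19 = 57 ≡ 11. So (-4)^5 ≡ 11 (mod 23).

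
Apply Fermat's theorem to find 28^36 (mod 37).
By Fermat's Little Theorem, 28^{36} ≡ 1 (mod 37) since 37 is prime and gcd(28, 37) = 1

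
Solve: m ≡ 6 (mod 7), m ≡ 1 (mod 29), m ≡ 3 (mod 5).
M = 7 × 29 × 5 = 1015. M₁ = 145, y₁ ≡ 3 (mod 7). M₂ = 35, y₂ ≡ 5 (mod 29). M₃ = 203, y₃ ≡ 2 (mod 5). m = 6×145×3 + 1×35×5 + 3×203×2 ≡ 958 (mod 1015)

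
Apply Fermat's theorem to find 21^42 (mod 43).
By Fermat's Little Theorem, 21^{42} ≡ 1 (mod 43) since 43 is prime and gcd(21, 43) = 1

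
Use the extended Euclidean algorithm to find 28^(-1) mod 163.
Extended GCD: 28(-64) + 163(11) = 1. So 28^(-1) ≡ 99 ≡ 99 (mod 163). Verify: 28 × 99 = 2772 ≡ 1 (mod 163)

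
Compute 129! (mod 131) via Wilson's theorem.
(130)! = (129)! × (130) ≡ -1 (mod 131). So (129)! ≡ -1 × (130)^(-1) ≡ (-1)×(-1) = 1 (mod 131)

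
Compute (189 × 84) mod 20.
16

(189 × 84) = 15876
15876 mod 20 = 16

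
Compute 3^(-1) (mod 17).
3^(-1) ≡ 6 (mod 17). Verification: 3 × 6 = 18 ≡ 1 (mod 17)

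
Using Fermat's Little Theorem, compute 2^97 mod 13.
By Fermat: 2^{12} ≡ 1 (mod 13). 97 = 8×12 + 1. So 2^{97} ≡ 2^{1} ≡ 2 (mod 13)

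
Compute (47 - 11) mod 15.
6

(47 - 11) = 36
36 mod 15 = 6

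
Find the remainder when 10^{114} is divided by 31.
By Fermat: 10^{30} ≡ 1 (mod 31). 114 = 3×30 + 24. So 10^{114} ≡ 10^{24} ≡ 16 (mod 31)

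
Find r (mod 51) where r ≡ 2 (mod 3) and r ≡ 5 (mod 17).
M = 3 × 17 = 51. M₁ = 17, y₁ ≡ 2 (mod 3). M₂ = 3, y₂ ≡ 6 (mod 17). r = 2×17×2 + 5×3×6 ≡ 5 (mod 51)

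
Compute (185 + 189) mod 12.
2

(185 + 189) = 374
374 mod 12 = 2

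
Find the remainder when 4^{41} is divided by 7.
By Fermat: 4^{6} ≡ 1 (mod 7). 41 = 6×6 + 5. So 4^{41} ≡ 4^{5} ≡ 2 (mod 7)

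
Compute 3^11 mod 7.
Using Fermat: 3^{6} ≡ 1 (mod 7). 11 ≡ 5 (mod 6). So 3^{11} ≡ 3^{5} ≡ 5 (mod 7)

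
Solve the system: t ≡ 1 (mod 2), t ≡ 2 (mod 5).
M = 2 × 5 = 10. M₁ = 5, y₁ ≡ 1 (mod 2). M₂ = 2, y₂ ≡ 3 (mod 5). t = 1×5×1 + 2×2×3 ≡ 7 (mod 10)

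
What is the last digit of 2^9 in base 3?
9 = 8 + 1 (binary 1001). Repeated squaring mod 3: 2^1 ≡ 2; 2^2 ≡ 2² = 4 ≡ 1; 2^4 ≡ 1² = 1 ≡ 1; 2^8 ≡ 1² = 1 ≡ 1. Multiply: 2^9 = 2^8 × 2^1 ≡ 1 × 2 (mod 3): 1 × 2 = 2 ≡ 2. So 2^9 ≡ 2 (mod 3).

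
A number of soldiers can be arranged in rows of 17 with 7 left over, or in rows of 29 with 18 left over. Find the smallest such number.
M = 17 × 29 = 493. M₁ = 29, y₁ ≡ 10 (mod 17). M₂ = 17, y₂ ≡ 12 (mod 29). x = 7×29×10 + 18×17×12 ≡ 279 (mod 493). The smallest positive such number is 279.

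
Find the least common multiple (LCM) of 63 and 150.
3150

First find GCD(63, 150) using the Euclidean algorithm:
63 = 0 × 150 + 63
150 = 2 × 63 + 24
63 = 2 × 24 + 15
24 = 1 × 15 + 9
15 = 1 × 9 + 6
9 = 1 × 6 + 3
6 = 2 × 3 + 0
GCD(63, 150) = 3

LCM formula: LCM(a, b) = (a × b) / GCD(a, b)
LCM(63, 150) = (63 × 150) / 3
LCM(63, 150) = 9450 / 3
LCM(63, 150) = 3150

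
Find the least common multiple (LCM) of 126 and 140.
1260

First find GCD(126, 140) using the Euclidean algorithm:
126 = 0 × 140 + 126
140 = 1 × 126 + 14
126 = 9 × 14 + 0
GCD(126, 140) = 14

LCM formula: LCM(a, b) = (a × b) / GCD(a, b)
LCM(126, 140) = (126 × 140) / 14
LCM(126, 140) = 17640 / 14
LCM(126, 140) = 1260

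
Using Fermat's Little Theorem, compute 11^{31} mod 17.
14

By Fermat's Little Theorem, a^(p-1) ≡ 1 (mod p) for prime p and gcd(a, p) = 1
Here p = 17, so 11^16 ≡ 1 (mod 17)
We can reduce the exponent: 31 mod 16 = 15
So 11^31 ≡ 11^15 (mod 17)
Computing: 11^15 mod 17 = 14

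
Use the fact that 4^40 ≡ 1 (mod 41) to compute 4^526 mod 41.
By Fermat: 4^{40} ≡ 1 (mod 41). 526 ≡ 6 (mod 40). So 4^{526} ≡ 4^{6} ≡ 37 (mod 41)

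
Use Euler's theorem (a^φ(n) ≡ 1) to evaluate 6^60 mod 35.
By Euler: 6^{24} ≡ 1 (mod 35) since gcd(6, 35) = 1. 60 = 2×24 + 12. So 6^{60} ≡ 6^{12} ≡ 1 (mod 35)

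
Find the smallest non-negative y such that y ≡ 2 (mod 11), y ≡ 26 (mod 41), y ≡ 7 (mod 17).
1707

Using the Chinese Remainder Theorem:
M = product of moduli = 7667
For equation 1: M_1 = 697, 697 ≡ 4 (mod 11), inverse of 697 mod 11 is 3 (check: 4 × 3 = 12 ≡ 1 (mod 11))
For equation 2: M_2 = 187, 187 ≡ 23 (mod 41), inverse of 187 mod 41 is 25 (check: 23 × 25 = 575 ≡ 1 (mod 41))
For equation 3: M_3 = 451, 451 ≡ 9 (mod 17), inverse of 451 mod 17 is 2 (check: 9 × 2 = 18 ≡ 1 (mod 17))
Combine: y ≡ Σ r_i×M_i×(M_i⁻¹ mod m_i) = 2×697×3 + 26×187×25 + 7×451×2 = 4182 + 121550 + 6314 = 132046
132046 mod 7667 = 1707
y ≡ 1707 (mod 7667)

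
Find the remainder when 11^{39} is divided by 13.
By Fermat: 11^{12} ≡ 1 (mod 13). 39 = 3×12 + 3. So 11^{39} ≡ 11^{3} ≡ 5 (mod 13)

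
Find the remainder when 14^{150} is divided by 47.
By Fermat: 14^{46} ≡ 1 (mod 47). 150 = 3×46 + 12. So 14^{150} ≡ 14^{12} ≡ 25 (mod 47)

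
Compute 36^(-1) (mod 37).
36^(-1) ≡ 36 (mod 37). Verification: 36 × 36 = 1296 ≡ 1 (mod 37)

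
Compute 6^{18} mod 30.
6

Using successive squaring:
Binary expansion of 18: 10010
Powers of 6 mod 30 (each is the square of the previous):
  6^1 ≡ 6 (mod 30)
  6^2 ≡ 6² = 36 ≡ 6 (mod 30)
  6^4 ≡ 6² = 36 ≡ 6 (mod 30)
  6^8 ≡ 6² = 36 ≡ 6 (mod 30)
  6^16 ≡ 6² = 36 ≡ 6 (mod 30)
18 = 16 + 2, so 6^18 = 6^16 × 6^2 ≡ 6 × 6 (mod 30)
Multiplying step by step:
  6 × 6 = 36 ≡ 6 (mod 30)
Result: 6^18 ≡ 6 (mod 30)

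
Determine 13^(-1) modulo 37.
13^(-1) ≡ 20 (mod 37). Verification: 13 × 20 = 260 ≡ 1 (mod 37)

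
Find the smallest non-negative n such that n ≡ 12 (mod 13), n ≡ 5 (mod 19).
233

Using the Chinese Remainder Theorem:
M = product of moduli = 247
For equation 1: M_1 = 19, 19 ≡ 6 (mod 13), inverse of 19 mod 13 is 11 (check: 6 × 11 = 66 ≡ 1 (mod 13))
For equation 2: M_2 = 13, 13 ≡ 13 (mod 19), inverse of 13 mod 19 is 3 (check: 13 × 3 = 39 ≡ 1 (mod 19))
Combine: n ≡ Σ r_i×M_i×(M_i⁻¹ mod m_i) = 12×19×11 + 5×13×3 = 2508 + 195 = 2703
2703 mod 247 = 233
n ≡ 233 (mod 247)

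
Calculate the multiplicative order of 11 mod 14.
Powers of 11 mod 14: 11^1≡11, 11^2≡9, 11^3≡1. Order = 3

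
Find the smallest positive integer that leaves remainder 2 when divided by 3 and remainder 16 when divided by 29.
M = 3 × 29 = 87. M₁ = 29, y₁ ≡ 2 (mod 3). M₂ = 3, y₂ ≡ 10 (mod 29). x = 2×29×2 + 16×3×10 ≡ 74 (mod 87). The smallest positive such number is 74.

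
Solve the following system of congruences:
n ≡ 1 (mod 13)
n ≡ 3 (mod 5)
53

Using the Chinese Remainder Theorem:
M = product of moduli = 65
For equation 1: M_1 = 5, 5 ≡ 5 (mod 13), inverse of 5 mod 13 is 8 (check: 5 × 8 = 40 ≡ 1 (mod 13))
For equation 2: M_2 = 13, 13 ≡ 3 (mod 5), inverse of 13 mod 5 is 2 (check: 3 × 2 = 6 ≡ 1 (mod 5))
Combine: n ≡ Σ r_i×M_i×(M_i⁻¹ mod m_i) = 1×5×8 + 3×13×2 = 40 + 78 = 118
118 mod 65 = 53
n ≡ 53 (mod 65)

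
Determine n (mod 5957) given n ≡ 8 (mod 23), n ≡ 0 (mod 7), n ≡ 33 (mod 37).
1365

Using the Chinese Remainder Theorem:
M = product of moduli = 5957
For equation 1: M_1 = 259, 259 ≡ 6 (mod 23), inverse of 259 mod 23 is 4 (check: 6 × 4 = 24 ≡ 1 (mod 23))
For equation 2: M_2 = 851, 851 ≡ 4 (mod 7), inverse of 851 mod 7 is 2 (check: 4 × 2 = 8 ≡ 1 (mod 7))
For equation 3: M_3 = 161, 161 ≡ 13 (mod 37), inverse of 161 mod 37 is 20 (check: 13 × 20 = 260 ≡ 1 (mod 37))
Combine: n ≡ Σ r_i×M_i×(M_i⁻¹ mod m_i) = 8×259×4 + 0×851×2 + 33×161×20 = 8288 + 0 + 106260 = 114548
114548 mod 5957 = 1365
n ≡ 1365 (mod 5957)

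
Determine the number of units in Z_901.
832

Prime factorization: 901 = 17 × 53
Using the formula φ(n) = n × Π(1 - 1/p) for each prime factor p:
φ(901) = 901 × (1 - 1/17) × (1 - 1/53)
φ(901) = 832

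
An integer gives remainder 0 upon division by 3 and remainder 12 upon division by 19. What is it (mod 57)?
M = 3 × 19 = 57. M₁ = 19, y₁ ≡ 1 (mod 3). M₂ = 3, y₂ ≡ 13 (mod 19). x = 0×19×1 + 12×3×13 ≡ 12 (mod 57). The smallest positive such number is 12.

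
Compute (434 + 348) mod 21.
5

(434 + 348) = 782
782 mod 21 = 5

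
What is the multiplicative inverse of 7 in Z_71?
7^(-1) ≡ 61 (mod 71). Verification: 7 × 61 = 427 ≡ 1 (mod 71)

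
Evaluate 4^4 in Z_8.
4 = 4 (binary 100). Repeated squaring mod 8: 4^1 ≡ 4; 4^2 ≡ 4² = 16 ≡ 0; 4^4 ≡ 0² = 0 ≡ 0. So 4^4 ≡ 0 (mod 8).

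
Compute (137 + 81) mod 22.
20

(137 + 81) = 218
218 mod 22 = 20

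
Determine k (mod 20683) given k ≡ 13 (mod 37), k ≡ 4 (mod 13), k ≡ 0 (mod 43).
6192

Using the Chinese Remainder Theorem:
M = product of moduli = 20683
For equation 1: M_1 = 559, 559 ≡ 4 (mod 37), inverse of 559 mod 37 is 28 (check: 4 × 28 = 112 ≡ 1 (mod 37))
For equation 2: M_2 = 1591, 1591 ≡ 5 (mod 13), inverse of 1591 mod 13 is 8 (check: 5 × 8 = 40 ≡ 1 (mod 13))
For equation 3: M_3 = 481, 481 ≡ 8 (mod 43), inverse of 481 mod 43 is 27 (check: 8 × 27 = 216 ≡ 1 (mod 43))
Combine: k ≡ Σ r_i×M_i×(M_i⁻¹ mod m_i) = 13×559×28 + 4×1591×8 + 0×481×27 = 203476 + 50912 + 0 = 254388
254388 mod 20683 = 6192
k ≡ 6192 (mod 20683)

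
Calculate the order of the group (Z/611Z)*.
552

Prime factorization: 611 = 13 × 47
Using the formula φ(n) = n × Π(1 - 1/p) for each prime factor p:
φ(611) = 611 × (1 - 1/13) × (1 - 1/47)
φ(611) = 552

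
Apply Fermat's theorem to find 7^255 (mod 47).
By Fermat: 7^{46} ≡ 1 (mod 47). 255 ≡ 25 (mod 46). So 7^{255} ≡ 7^{25} ≡ 2 (mod 47)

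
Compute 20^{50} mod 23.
16

Using successive squaring:
Binary expansion of 50: 110010
Powers of 20 mod 23 (each is the square of the previous):
  20^1 ≡ 20 (mod 23)
  20^2 ≡ 20² = 400 ≡ 9 (mod 23)
  20^4 ≡ 9² = 81 ≡ 12 (mod 23)
  20^8 ≡ 12² = 144 ≡ 6 (mod 23)
  20^16 ≡ 6² = 36 ≡ 13 (mod 23)
  20^32 ≡ 13² = 169 ≡ 8 (mod 23)
50 = 32 + 16 + 2, so 20^50 = 20^32 × 20^16 × 20^2 ≡ 8 × 13 × 9 (mod 23)
Multiplying step by step:
  8 × 13 = 104 ≡ 12 (mod 23)
  12 × 9 = 108 ≡ 16 (mod 23)
Result: 20^50 ≡ 16 (mod 23)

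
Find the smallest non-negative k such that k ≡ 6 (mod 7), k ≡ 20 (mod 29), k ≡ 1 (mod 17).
426

Using the Chinese Remainder Theorem:
M = product of moduli = 3451
For equation 1: M_1 = 493, 493 ≡ 3 (mod 7), inverse of 493 mod 7 is 5 (check: 3 × 5 = 15 ≡ 1 (mod 7))
For equation 2: M_2 = 119, 119 ≡ 3 (mod 29), inverse of 119 mod 29 is 10 (check: 3 × 10 = 30 ≡ 1 (mod 29))
For equation 3: M_3 = 203, 203 ≡ 16 (mod 17), inverse of 203 mod 17 is 16 (check: 16 × 16 = 256 ≡ 1 (mod 17))
Combine: k ≡ Σ r_i×M_i×(M_i⁻¹ mod m_i) = 6×493×5 + 20×119×10 + 1×203×16 = 14790 + 23800 + 3248 = 41838
41838 mod 3451 = 426
k ≡ 426 (mod 3451)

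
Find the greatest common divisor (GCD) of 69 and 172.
1

Using the Euclidean algorithm:
69 = 0 × 172 + 69
172 = 2 × 69 + 34
69 = 2 × 34 + 1
34 = 34 × 1 + 0

GCD(69, 172) = 1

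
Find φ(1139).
1056

Prime factorization: 1139 = 17 × 67
Using the formula φ(n) = n × Π(1 - 1/p) for each prime factor p:
φ(1139) = 1139 × (1 - 1/17) × (1 - 1/67)
φ(1139) = 1056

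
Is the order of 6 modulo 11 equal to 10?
Yes, ord_11(6) = 10.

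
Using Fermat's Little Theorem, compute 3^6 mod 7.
By Fermat's Little Theorem, 3^{6} ≡ 1 (mod 7) since 7 is prime and gcd(3, 7) = 1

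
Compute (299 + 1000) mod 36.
3

(299 + 1000) = 1299
1299 mod 36 = 3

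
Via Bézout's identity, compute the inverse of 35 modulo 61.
Extended GCD: 35(7) + 61(-4) = 1. So 35^(-1) ≡ 7 ≡ 7 (mod 61). Verify: 35 × 7 = 245 ≡ 1 (mod 61)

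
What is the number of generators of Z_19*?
Number of primitive roots mod 19 = φ(18) = 6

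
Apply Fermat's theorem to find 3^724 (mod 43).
By Fermat: 3^{42} ≡ 1 (mod 43). 724 ≡ 10 (mod 42). So 3^{724} ≡ 3^{10} ≡ 10 (mod 43)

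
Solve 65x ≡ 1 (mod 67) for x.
65^(-1) ≡ 33 (mod 67). Verification: 65 × 33 = 2145 ≡ 1 (mod 67)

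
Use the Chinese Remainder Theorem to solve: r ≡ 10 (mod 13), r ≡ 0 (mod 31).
M = 13 × 31 = 403. M₁ = 31, y₁ ≡ 8 (mod 13). M₂ = 13, y₂ ≡ 12 (mod 31). r = 10×31×8 + 0×13×12 ≡ 62 (mod 403)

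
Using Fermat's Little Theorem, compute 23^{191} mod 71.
39

By Fermat's Little Theorem, a^(p-1) ≡ 1 (mod p) for prime p and gcd(a, p) = 1
Here p = 71, so 23^70 ≡ 1 (mod 71)
We can reduce the exponent: 191 mod 70 = 51
So 23^191 ≡ 23^51 (mod 71)
Computing: 23^51 mod 71 = 39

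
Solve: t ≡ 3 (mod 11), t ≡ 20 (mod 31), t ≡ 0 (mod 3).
M = 11 × 31 × 3 = 1023. M₁ = 93, y₁ ≡ 9 (mod 11). M₂ = 33, y₂ ≡ 16 (mod 31). M₃ = 341, y₃ ≡ 2 (mod 3). t = 3×93×9 + 20×33×16 + 0×341×2 ≡ 795 (mod 1023)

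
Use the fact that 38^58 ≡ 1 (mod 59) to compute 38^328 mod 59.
By Fermat: 38^{58} ≡ 1 (mod 59). 328 = 5×58 + 38. So 38^{328} ≡ 38^{38} ≡ 51 (mod 59)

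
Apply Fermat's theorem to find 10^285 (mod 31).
By Fermat: 10^{30} ≡ 1 (mod 31). 285 ≡ 15 (mod 30). So 10^{285} ≡ 10^{15} ≡ 1 (mod 31)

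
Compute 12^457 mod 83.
Using Fermat: 12^{82} ≡ 1 (mod 83). 457 ≡ 47 (mod 82). So 12^{457} ≡ 12^{47} ≡ 59 (mod 83)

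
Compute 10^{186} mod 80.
0

Using successive squaring:
Binary expansion of 186: 10111010
Powers of 10 mod 80 (each is the square of the previous):
  10^1 ≡ 10 (mod 80)
  10^2 ≡ 10² = 100 ≡ 20 (mod 80)
  10^4 ≡ 20² = 400 ≡ 0 (mod 80)
  10^8 ≡ 0² = 0 ≡ 0 (mod 80)
  10^16 ≡ 0² = 0 ≡ 0 (mod 80)
  10^32 ≡ 0² = 0 ≡ 0 (mod 80)
  10^64 ≡ 0² = 0 ≡ 0 (mod 80)
  10^128 ≡ 0² = 0 ≡ 0 (mod 80)
186 = 128 + 32 + 16 + 8 + 2, so 10^186 = 10^128 × 10^32 × 10^16 × 10^8 × 10^2 ≡ 0 × 0 × 0 × 0 × 20 (mod 80)
Multiplying step by step:
  0 × 0 = 0 ≡ 0 (mod 80)
  0 × 0 = 0 ≡ 0 (mod 80)
  0 × 0 = 0 ≡ 0 (mod 80)
  0 × 20 = 0 ≡ 0 (mod 80)
Result: 10^186 ≡ 0 (mod 80)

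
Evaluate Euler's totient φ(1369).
1332

Prime factorization: 1369 = 37^2
Using the formula φ(n) = n × Π(1 - 1/p) for each prime factor p:
φ(1369) = 1369 × (1 - 1/37)
φ(1369) = 1332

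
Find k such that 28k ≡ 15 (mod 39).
27

Since gcd(28, 39) = 1 divides 15, a solution exists.
Multiply both sides by the inverse of 28 mod 39:
  28^(-1) mod 39 = 7
  x ≡ 7 × 15 ≡ 105 ≡ 27 (mod 39)
Verification: 28 × 27 = 756 = 19 × 39 + 15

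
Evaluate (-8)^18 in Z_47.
Using repeated squaring. (-8) ≡ 39 (mod 47). 18 = 16 + 2 (binary 10010). Repeated squaring mod 47: 39^1 ≡ 39; 39^2 ≡ 39² = 1521 ≡ 17; 39^4 ≡ 17² = 289 ≡ 7; 39^8 ≡ 7² = 49 ≡ 2; 39^16 ≡ 2² = 4 ≡ 4. Multiply: (-8)^18 ≡ 39^16 × 39^2 ≡ 4 × 17 (mod 47): 4 × 17 = 68 ≡ 21. So (-8)^18 ≡ 21 (mod 47).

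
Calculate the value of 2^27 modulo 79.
Using repeated squaring. 27 = 16 + 8 + 2 + 1 (binary 11011). Repeated squaring mod 79: 2^1 ≡ 2; 2^2 ≡ 2² = 4 ≡ 4; 2^4 ≡ 4² = 16 ≡ 16; 2^8 ≡ 16² = 256 ≡ 19; 2^16 ≡ 19² = 361 ≡ 45. Multiply: 2^27 = 2^16 × 2^8 × 2^2 × 2^1 ≡ 45 × 19 × 4 × 2 (mod 79): 45 × 19 = 855 ≡ 65; 65 × 4 = 260 ≡ 23; 23 × 2 = 46 ≡ 46. So 2^27 ≡ 46 (mod 79).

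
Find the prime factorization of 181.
181

Divide by primes starting from smallest:
181 ÷ 181 = 1

181 = 181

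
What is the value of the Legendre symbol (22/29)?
(22/29) = 22^{14} mod 29 = 1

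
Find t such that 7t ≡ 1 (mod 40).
23

Since gcd(7, 40) = 1 divides 1, a solution exists.
Multiply both sides by the inverse of 7 mod 40:
  7^(-1) mod 40 = 23
  x ≡ 23 × 1 ≡ 23 ≡ 23 (mod 40)
Verification: 7 × 23 = 161 = 4 × 40 + 1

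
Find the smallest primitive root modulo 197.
p - 1 = 196 has prime divisors 2, 7. h is a primitive root mod 197 iff h^(196/q) ≢ 1 (mod 197) for each such q.
h = 2: 2^98 ≡ 196, 2^28 ≡ 104 (mod 197); none is 1, so 2 has order 196 and is a primitive root.
The smallest primitive root mod 197 is g = 2.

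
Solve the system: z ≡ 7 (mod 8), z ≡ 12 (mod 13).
M = 8 × 13 = 104. M₁ = 13, y₁ ≡ 5 (mod 8). M₂ = 8, y₂ ≡ 5 (mod 13). z = 7×13×5 + 12×8×5 ≡ 103 (mod 104)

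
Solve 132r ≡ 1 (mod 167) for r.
132^(-1) ≡ 62 (mod 167). Verification: 132 × 62 = 8184 ≡ 1 (mod 167)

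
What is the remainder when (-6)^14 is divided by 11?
Using Fermat: (-6)^{10} ≡ 1 (mod 11). 14 ≡ 4 (mod 10). So (-6)^{14} ≡ (-6)^{4} ≡ 9 (mod 11)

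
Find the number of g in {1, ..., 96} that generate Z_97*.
Number of primitive roots mod 97 = φ(96) = 32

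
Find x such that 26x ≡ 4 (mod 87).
47

Since gcd(26, 87) = 1 divides 4, a solution exists.
Multiply both sides by the inverse of 26 mod 87:
  26^(-1) mod 87 = 77
  x ≡ 77 × 4 ≡ 308 ≡ 47 (mod 87)
Verification: 26 × 47 = 1222 = 14 × 87 + 4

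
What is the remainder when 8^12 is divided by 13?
Using Fermat: 8^{12} ≡ 1 (mod 13). 12 ≡ 0 (mod 12). So 8^{12} ≡ 8^{0} ≡ 1 (mod 13)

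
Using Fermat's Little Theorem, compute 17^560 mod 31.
By Fermat: 17^{30} ≡ 1 (mod 31). 560 ≡ 20 (mod 30). So 17^{560} ≡ 17^{20} ≡ 5 (mod 31)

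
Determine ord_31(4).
Powers of 4 mod 31: 4^1≡4, 4^2≡16, 4^3≡2, 4^4≡8, 4^5≡1. Order = 5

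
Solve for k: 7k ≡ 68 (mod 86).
22

Since gcd(7, 86) = 1 divides 68, a solution exists.
Multiply both sides by the inverse of 7 mod 86:
  7^(-1) mod 86 = 37
  x ≡ 37 × 68 ≡ 2516 ≡ 22 (mod 86)
Verification: 7 × 22 = 154 = 1 × 86 + 68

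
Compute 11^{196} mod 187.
55

Using successive squaring:
Binary expansion of 196: 11000100
Powers of 11 mod 187 (each is the square of the previous):
  11^1 ≡ 11 (mod 187)
  11^2 ≡ 11² = 121 ≡ 121 (mod 187)
  11^4 ≡ 121² = 14641 ≡ 55 (mod 187)
  11^8 ≡ 55² = 3025 ≡ 33 (mod 187)
  11^16 ≡ 33² = 1089 ≡ 154 (mod 187)
  11^32 ≡ 154² = 23716 ≡ 154 (mod 187)
  11^64 ≡ 154² = 23716 ≡ 154 (mod 187)
  11^128 ≡ 154² = 23716 ≡ 154 (mod 187)
196 = 128 + 64 + 4, so 11^196 = 11^128 × 11^64 × 11^4 ≡ 154 × 154 × 55 (mod 187)
Multiplying step by step:
  154 × 154 = 23716 ≡ 154 (mod 187)
  154 × 55 = 8470 ≡ 55 (mod 187)
Result: 11^196 ≡ 55 (mod 187)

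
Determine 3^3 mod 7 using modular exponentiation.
3 = 2 + 1 (binary 11). Repeated squaring mod 7: 3^1 ≡ 3; 3^2 ≡ 3² = 9 ≡ 2. Multiply: 3^3 = 3^2 × 3^1 ≡ 2 × 3 (mod 7): 2 × 3 = 6 ≡ 6. So 3^3 ≡ 6 (mod 7).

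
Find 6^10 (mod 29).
10 = 8 + 2 (binary 1010). Repeated squaring mod 29: 6^1 ≡ 6; 6^2 ≡ 6² = 36 ≡ 7; 6^4 ≡ 7² = 49 ≡ 20; 6^8 ≡ 20² = 400 ≡ 23. Multiply: 6^10 = 6^8 × 6^2 ≡ 23 × 7 (mod 29): 23 × 7 = 161 ≡ 16. So 6^10 ≡ 16 (mod 29).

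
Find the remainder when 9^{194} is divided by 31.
By Fermat: 9^{30} ≡ 1 (mod 31). 194 = 6×30 + 14. So 9^{194} ≡ 9^{14} ≡ 7 (mod 31)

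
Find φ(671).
600

Prime factorization: 671 = 11 × 61
Using the formula φ(n) = n × Π(1 - 1/p) for each prime factor p:
φ(671) = 671 × (1 - 1/11) × (1 - 1/61)
φ(671) = 600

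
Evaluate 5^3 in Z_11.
3 = 2 + 1 (binary 11). Repeated squaring mod 11: 5^1 ≡ 5; 5^2 ≡ 5² = 25 ≡ 3. Multiply: 5^3 = 5^2 × 5^1 ≡ 3 × 5 (mod 11): 3 × 5 = 15 ≡ 4. So 5^3 ≡ 4 (mod 11).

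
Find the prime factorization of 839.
839

Divide by primes starting from smallest:
839 ÷ 839 = 1

839 = 839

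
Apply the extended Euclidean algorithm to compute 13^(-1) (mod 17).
Extended GCD: 13(4) + 17(-3) = 1. So 13^(-1) ≡ 4 ≡ 4 (mod 17). Verify: 13 × 4 = 52 ≡ 1 (mod 17)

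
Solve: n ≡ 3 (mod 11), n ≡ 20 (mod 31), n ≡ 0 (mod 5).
M = 11 × 31 × 5 = 1705. M₁ = 155, y₁ ≡ 1 (mod 11). M₂ = 55, y₂ ≡ 22 (mod 31). M₃ = 341, y₃ ≡ 1 (mod 5). n = 3×155×1 + 20×55×22 + 0×341×1 ≡ 795 (mod 1705)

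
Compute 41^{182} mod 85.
26

Using successive squaring:
Binary expansion of 182: 10110110
Powers of 41 mod 85 (each is the square of the previous):
  41^1 ≡ 41 (mod 85)
  41^2 ≡ 41² = 1681 ≡ 66 (mod 85)
  41^4 ≡ 66² = 4356 ≡ 21 (mod 85)
  41^8 ≡ 21² = 441 ≡ 16 (mod 85)
  41^16 ≡ 16² = 256 ≡ 1 (mod 85)
  41^32 ≡ 1² = 1 ≡ 1 (mod 85)
  41^64 ≡ 1² = 1 ≡ 1 (mod 85)
  41^128 ≡ 1² = 1 ≡ 1 (mod 85)
182 = 128 + 32 + 16 + 4 + 2, so 41^182 = 41^128 × 41^32 × 41^16 × 41^4 × 41^2 ≡ 1 × 1 × 1 × 21 × 66 (mod 85)
Multiplying step by step:
  1 × 1 = 1 ≡ 1 (mod 85)
  1 × 1 = 1 ≡ 1 (mod 85)
  1 × 21 = 21 ≡ 21 (mod 85)
  21 × 66 = 1386 ≡ 26 (mod 85)
Result: 41^182 ≡ 26 (mod 85)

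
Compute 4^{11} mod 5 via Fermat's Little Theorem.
4

By Fermat's Little Theorem, a^(p-1) ≡ 1 (mod p) for prime p and gcd(a, p) = 1
Here p = 5, so 4^4 ≡ 1 (mod 5)
We can reduce the exponent: 11 mod 4 = 3
So 4^11 ≡ 4^3 (mod 5)
Computing: 4^3 mod 5 = 4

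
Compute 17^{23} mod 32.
17

Using successive squaring:
Binary expansion of 23: 10111
Powers of 17 mod 32 (each is the square of the previous):
  17^1 ≡ 17 (mod 32)
  17^2 ≡ 17² = 289 ≡ 1 (mod 32)
  17^4 ≡ 1² = 1 ≡ 1 (mod 32)
  17^8 ≡ 1² = 1 ≡ 1 (mod 32)
  17^16 ≡ 1² = 1 ≡ 1 (mod 32)
23 = 16 + 4 + 2 + 1, so 17^23 = 17^16 × 17^4 × 17^2 × 17^1 ≡ 1 × 1 × 1 × 17 (mod 32)
Multiplying step by step:
  1 × 1 = 1 ≡ 1 (mod 32)
  1 × 1 = 1 ≡ 1 (mod 32)
  1 × 17 = 17 ≡ 17 (mod 32)
Result: 17^23 ≡ 17 (mod 32)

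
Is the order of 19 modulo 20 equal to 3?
No, the actual order is 2, not 3.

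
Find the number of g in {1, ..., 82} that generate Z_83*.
Number of primitive roots mod 83 = φ(82) = 40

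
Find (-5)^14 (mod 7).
Using Fermat: (-5)^{6} ≡ 1 (mod 7). 14 ≡ 2 (mod 6). So (-5)^{14} ≡ (-5)^{2} ≡ 4 (mod 7)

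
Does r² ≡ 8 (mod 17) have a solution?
By Euler's criterion: 8^{8} ≡ 1 (mod 17). Since this equals 1, 8 is a QR.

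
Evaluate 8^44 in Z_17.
Using Fermat: 8^{16} ≡ 1 (mod 17). 44 ≡ 12 (mod 16). So 8^{44} ≡ 8^{12} ≡ 16 (mod 17)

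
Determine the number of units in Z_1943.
1848

Prime factorization: 1943 = 29 × 67
Using the formula φ(n) = n × Π(1 - 1/p) for each prime factor p:
φ(1943) = 1943 × (1 - 1/29) × (1 - 1/67)
φ(1943) = 1848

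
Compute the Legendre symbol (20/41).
(20/41) = 20^{20} mod 41 = 1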